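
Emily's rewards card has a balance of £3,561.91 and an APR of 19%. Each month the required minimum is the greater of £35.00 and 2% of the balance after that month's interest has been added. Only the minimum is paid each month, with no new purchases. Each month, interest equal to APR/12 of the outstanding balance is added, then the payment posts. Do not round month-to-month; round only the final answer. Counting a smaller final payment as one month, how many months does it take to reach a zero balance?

258 months

Monthly rate r = 19%/12 = 1.58333% = 0.0158333.
While 2% of the post-interest balance exceeds £35.00, each month B ← (B·(1+r))·(1 − 0.02), i.e. B shrinks by the factor (1+r)·0.98 = 0.99552.
This holds for months 1–162. Entering month 163 the balance is £1,720.07; 2% of the post-interest balance is now below £35.00, so the flat £35.00 minimum applies from here.
From month 163 a fixed £35.00 at rate r clears £1,720.07 in 96 more payments. Total: 162 + 96 = 258 months.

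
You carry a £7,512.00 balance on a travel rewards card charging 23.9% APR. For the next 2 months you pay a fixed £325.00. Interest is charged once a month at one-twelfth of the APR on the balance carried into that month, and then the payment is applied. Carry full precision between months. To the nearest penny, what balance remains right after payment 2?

Monthly rate r = 23.9%/12 = 1.99167% = 0.0199167.
Each month: B ← B·(1+r) − £325.00.
Month 1: interest £149.61; balance after payment £7,336.61.
Month 2: interest £146.12; balance after payment £7,157.73.

£7,157.73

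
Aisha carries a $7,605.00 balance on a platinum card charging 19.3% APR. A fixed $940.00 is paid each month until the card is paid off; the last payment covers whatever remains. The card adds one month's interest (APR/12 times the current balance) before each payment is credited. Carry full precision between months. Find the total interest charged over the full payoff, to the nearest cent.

Monthly rate r = 19.3%/12 = 1.60833% = 0.0160833.
Payoff takes n = ⌈−ln(1 − rB₀/P)/ln(1+r)⌉ = ⌈8.737⌉ = 9 payments; the last is $694.18.
Total paid = 8·$940.00 + $694.18 = $8,214.18.
Total interest = total paid − principal = $8,214.18 − $7,605.00 = $609.18.

$609.18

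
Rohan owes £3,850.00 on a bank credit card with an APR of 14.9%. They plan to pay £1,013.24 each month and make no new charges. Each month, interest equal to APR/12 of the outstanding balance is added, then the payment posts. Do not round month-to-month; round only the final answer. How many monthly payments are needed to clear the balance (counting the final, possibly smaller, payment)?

Monthly rate r = 14.9%/12 = 1.24167% = 0.0124167.
Recurrence: B ← B·(1+r) − £1,013.24.
Month 1: interest £47.80; balance after payment £2,884.56.
Month 2: interest £35.82; balance after payment £1,907.14.
Month 3: interest £23.68; balance after payment £917.58.
Month 4: interest £11.39; balance after payment £0.00.

4 payments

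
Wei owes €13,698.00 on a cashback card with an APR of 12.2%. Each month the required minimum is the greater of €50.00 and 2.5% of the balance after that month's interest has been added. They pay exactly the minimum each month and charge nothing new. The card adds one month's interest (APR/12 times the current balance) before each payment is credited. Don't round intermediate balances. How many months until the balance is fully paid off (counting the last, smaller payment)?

179 months

Monthly rate r = 12.2%/12 = 1.01667% = 0.0101667.
While 2.5% of the post-interest balance exceeds €50.00, each month B ← (B·(1+r))·(1 − 0.025), i.e. B shrinks by the factor (1+r)·0.975 = 0.98491.
This holds for months 1–128. Entering month 129 the balance is €1,956.84; 2.5% of the post-interest balance is now below €50.00, so the flat €50.00 minimum applies from here.
From month 129 a fixed €50.00 at rate r clears €1,956.84 in 51 more payments. Total: 128 + 51 = 179 months.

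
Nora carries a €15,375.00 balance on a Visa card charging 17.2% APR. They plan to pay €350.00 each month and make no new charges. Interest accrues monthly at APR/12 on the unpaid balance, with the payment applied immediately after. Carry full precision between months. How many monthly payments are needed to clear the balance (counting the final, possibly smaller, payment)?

70 months

Monthly rate r = 17.2%/12 = 1.43333% = 0.0143333.
Recurrence: B ← B·(1+r) − €350.00.
Month 1: interest €220.38; balance after payment €15,245.38.
Month 2: interest €218.52; balance after payment €15,113.89.
Closed form: n = −ln(1 − rB₀/P)/ln(1+r) = −ln(0.37036)/ln(1.01433) ≈ 69.795, so the balance reaches zero during payment 70.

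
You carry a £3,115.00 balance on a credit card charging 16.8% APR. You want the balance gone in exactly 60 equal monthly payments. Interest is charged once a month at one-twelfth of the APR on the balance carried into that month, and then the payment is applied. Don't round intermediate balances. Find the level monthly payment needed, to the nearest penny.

Monthly rate r = 16.8%/12 = 1.4% = 0.014.
Level-payment amortization: P = B₀·r / (1 − (1+r)^(−n)) = 3115.00·0.014 / (1 − 1.014^(−60)).
Denominator 1 − (1+r)^(−60) = 0.565767125.
P = 43.61 / 0.565767125 ≈ 77.08.

£77.08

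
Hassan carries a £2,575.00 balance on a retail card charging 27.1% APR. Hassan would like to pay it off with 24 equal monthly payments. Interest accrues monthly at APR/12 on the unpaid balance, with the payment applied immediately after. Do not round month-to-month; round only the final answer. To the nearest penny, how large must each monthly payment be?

£140.16

Monthly rate r = 27.1%/12 = 2.25833% = 0.0225833.
Level-payment amortization: P = B₀·r / (1 − (1+r)^(−n)) = 2575.00·0.0225833 / (1 − 1.02258^(−24)).
Denominator 1 − (1+r)^(−24) = 0.414898841.
P = 58.1521 / 0.414898841 ≈ 140.16.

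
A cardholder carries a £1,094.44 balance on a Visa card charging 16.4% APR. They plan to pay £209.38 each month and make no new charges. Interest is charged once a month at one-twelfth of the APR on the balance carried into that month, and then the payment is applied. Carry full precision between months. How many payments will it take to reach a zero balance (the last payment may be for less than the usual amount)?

Monthly rate r = 16.4%/12 = 1.36667% = 0.0136667.
Recurrence: B ← B·(1+r) − £209.38.
Month 1: interest £14.96; balance after payment £900.02.
Month 2: interest £12.30; balance after payment £702.94.
Month 3: interest £9.61; balance after payment £503.16.
Month 4: interest £6.88; balance after payment £300.66.
Month 5: interest £4.11; balance after payment £95.39.
Month 6: interest £1.30; balance after payment £0.00.

6 months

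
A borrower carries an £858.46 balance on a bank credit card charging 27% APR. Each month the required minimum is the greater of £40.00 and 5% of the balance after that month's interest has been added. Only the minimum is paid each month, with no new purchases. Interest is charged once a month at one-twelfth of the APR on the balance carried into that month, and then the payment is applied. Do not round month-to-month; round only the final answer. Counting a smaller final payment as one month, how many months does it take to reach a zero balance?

Monthly rate r = 27%/12 = 2.25% = 0.0225.
While 5% of the post-interest balance exceeds £40.00, each month B ← (B·(1+r))·(1 − 0.05), i.e. B shrinks by the factor (1+r)·0.95 = 0.97137.
This holds for months 1–4. Entering month 5 the balance is £764.31; 5% of the post-interest balance is now below £40.00, so the flat £40.00 minimum applies from here.
From month 5 a fixed £40.00 at rate r clears £764.31 in 26 more payments. Total: 4 + 26 = 30 months.

30 months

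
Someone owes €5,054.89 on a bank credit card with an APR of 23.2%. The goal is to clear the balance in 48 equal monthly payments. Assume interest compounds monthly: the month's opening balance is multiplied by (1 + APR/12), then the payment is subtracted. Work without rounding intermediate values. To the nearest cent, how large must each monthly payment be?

€162.57

Monthly rate r = 23.2%/12 = 1.93333% = 0.0193333.
Level-payment amortization: P = B₀·r / (1 − (1+r)^(−n)) = 5054.89·0.0193333 / (1 − 1.01933^(−48)).
Denominator 1 − (1+r)^(−48) = 0.601139403.
P = 97.7279 / 0.601139403 ≈ 162.57.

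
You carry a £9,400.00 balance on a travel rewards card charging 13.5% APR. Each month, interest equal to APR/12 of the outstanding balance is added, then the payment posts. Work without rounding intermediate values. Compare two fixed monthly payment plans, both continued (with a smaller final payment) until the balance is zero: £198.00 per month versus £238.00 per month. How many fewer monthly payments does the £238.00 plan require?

16 fewer payments

Monthly rate r = 13.5%/12 = 1.125% = 0.01125.
At £198.00/mo: n = ⌈−ln(1 − rB₀/P)/ln(1+r)⌉ = 69 payments (last £53.95); total interest = total paid − £9,400.00 = £4,117.95.
At £238.00/mo: 53 payments (last £124.63); total interest £3,100.63.
Payments saved = 69 − 53 = 16.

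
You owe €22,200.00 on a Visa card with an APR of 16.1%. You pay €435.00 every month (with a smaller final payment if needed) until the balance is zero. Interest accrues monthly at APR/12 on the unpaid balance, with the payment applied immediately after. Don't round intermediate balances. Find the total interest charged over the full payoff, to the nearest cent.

€15,475.37

Monthly rate r = 16.1%/12 = 1.34167% = 0.0134167.
Payoff takes n = ⌈−ln(1 − rB₀/P)/ln(1+r)⌉ = ⌈86.608⌉ = 87 payments; the last is €265.37.
Total paid = 86·€435.00 + €265.37 = €37,675.37.
Total interest = total paid − principal = €37,675.37 − €22,200.00 = €15,475.37.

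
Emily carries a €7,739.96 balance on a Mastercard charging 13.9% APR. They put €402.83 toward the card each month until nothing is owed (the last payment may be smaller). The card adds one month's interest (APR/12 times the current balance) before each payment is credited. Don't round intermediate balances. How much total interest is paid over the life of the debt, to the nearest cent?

Monthly rate r = 13.9%/12 = 1.15833% = 0.0115833.
Payoff takes n = ⌈−ln(1 − rB₀/P)/ln(1+r)⌉ = ⌈21.860⌉ = 22 payments; the last is €346.53.
Total paid = 21·€402.83 + €346.53 = €8,805.96.
Total interest = total paid − principal = €8,805.96 − €7,739.96 = €1,066.00.

€1,066.00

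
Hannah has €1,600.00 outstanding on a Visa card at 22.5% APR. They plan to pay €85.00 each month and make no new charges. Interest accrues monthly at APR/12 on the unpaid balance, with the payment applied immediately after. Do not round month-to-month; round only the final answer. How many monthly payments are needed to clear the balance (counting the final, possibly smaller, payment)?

Monthly rate r = 22.5%/12 = 1.875% = 0.01875.
Recurrence: B ← B·(1+r) − €85.00.
Month 1: interest €30.00; balance after payment €1,545.00.
Month 2: interest €28.97; balance after payment €1,488.97.
Closed form: n = −ln(1 − rB₀/P)/ln(1+r) = −ln(0.64706)/ln(1.01875) ≈ 23.434, so the balance reaches zero during payment 24.

24 payments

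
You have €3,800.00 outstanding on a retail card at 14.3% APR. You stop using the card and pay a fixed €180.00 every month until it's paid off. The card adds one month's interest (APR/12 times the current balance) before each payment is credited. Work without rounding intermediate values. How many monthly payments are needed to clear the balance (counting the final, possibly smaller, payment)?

25 payments

Monthly rate r = 14.3%/12 = 1.19167% = 0.0119167.
Recurrence: B ← B·(1+r) − €180.00.
Month 1: interest €45.28; balance after payment €3,665.28.
Month 2: interest €43.68; balance after payment €3,528.96.
Closed form: n = −ln(1 − rB₀/P)/ln(1+r) = −ln(0.74843)/ln(1.01192) ≈ 24.462, so the balance reaches zero during payment 25.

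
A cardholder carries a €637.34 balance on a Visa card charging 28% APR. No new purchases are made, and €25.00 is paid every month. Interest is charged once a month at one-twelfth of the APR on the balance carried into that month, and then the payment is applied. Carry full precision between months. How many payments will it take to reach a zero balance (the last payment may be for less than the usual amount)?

Monthly rate r = 28%/12 = 2.33333% = 0.0233333.
Recurrence: B ← B·(1+r) − €25.00.
Month 1: interest €14.87; balance after payment €627.21.
Month 2: interest €14.63; balance after payment €616.85.
Closed form: n = −ln(1 − rB₀/P)/ln(1+r) = −ln(0.40515)/ln(1.02333) ≈ 39.171, so the balance reaches zero during payment 40.

40 months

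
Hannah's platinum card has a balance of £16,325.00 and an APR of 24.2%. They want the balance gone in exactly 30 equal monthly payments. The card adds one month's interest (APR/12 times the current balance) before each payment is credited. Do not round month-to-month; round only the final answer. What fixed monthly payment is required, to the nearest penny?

Monthly rate r = 24.2%/12 = 2.01667% = 0.0201667.
Level-payment amortization: P = B₀·r / (1 − (1+r)^(−n)) = 16325.00·0.0201667 / (1 − 1.02017^(−30)).
Denominator 1 − (1+r)^(−30) = 0.450628499.
P = 329.221 / 0.450628499 ≈ 730.58.

£730.58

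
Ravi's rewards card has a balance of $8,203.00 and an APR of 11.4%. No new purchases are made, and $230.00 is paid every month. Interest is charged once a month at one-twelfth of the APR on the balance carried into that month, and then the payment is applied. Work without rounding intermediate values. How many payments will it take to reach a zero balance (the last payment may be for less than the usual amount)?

Monthly rate r = 11.4%/12 = 0.95% = 0.0095.
Recurrence: B ← B·(1+r) − $230.00.
Month 1: interest $77.93; balance after payment $8,050.93.
Month 2: interest $76.48; balance after payment $7,897.41.
Closed form: n = −ln(1 − rB₀/P)/ln(1+r) = −ln(0.66118)/ln(1.0095) ≈ 43.757, so the balance reaches zero during payment 44.

44 months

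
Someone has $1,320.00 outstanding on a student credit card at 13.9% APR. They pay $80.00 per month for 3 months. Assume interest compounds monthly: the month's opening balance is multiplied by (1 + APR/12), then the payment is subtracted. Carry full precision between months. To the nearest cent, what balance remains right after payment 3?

Monthly rate r = 13.9%/12 = 1.15833% = 0.0115833.
Each month: B ← B·(1+r) − $80.00.
Month 1: interest $15.29; balance after payment $1,255.29.
Month 2: interest $14.54; balance after payment $1,189.83.
Month 3: interest $13.78; balance after payment $1,123.61.

$1,123.61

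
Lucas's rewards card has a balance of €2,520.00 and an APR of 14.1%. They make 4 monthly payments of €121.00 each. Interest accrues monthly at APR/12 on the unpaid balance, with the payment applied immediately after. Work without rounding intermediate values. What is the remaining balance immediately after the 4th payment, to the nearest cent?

Monthly rate r = 14.1%/12 = 1.175% = 0.01175.
Each month: B ← B·(1+r) − €121.00.
Month 1: interest €29.61; balance after payment €2,428.61.
Month 2: interest €28.54; balance after payment €2,336.15.
Month 3: interest €27.45; balance after payment €2,242.60.
Month 4: interest €26.35; balance after payment €2,147.95.

€2,147.95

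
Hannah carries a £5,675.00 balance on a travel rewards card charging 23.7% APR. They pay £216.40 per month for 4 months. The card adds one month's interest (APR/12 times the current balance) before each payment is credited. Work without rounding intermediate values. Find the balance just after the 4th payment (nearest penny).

Monthly rate r = 23.7%/12 = 1.975% = 0.01975.
Each month: B ← B·(1+r) − £216.40.
Month 1: interest £112.08; balance after payment £5,570.68.
Month 2: interest £110.02; balance after payment £5,464.30.
Month 3: interest £107.92; balance after payment £5,355.82.
Month 4: interest £105.78; balance after payment £5,245.20.

£5,245.20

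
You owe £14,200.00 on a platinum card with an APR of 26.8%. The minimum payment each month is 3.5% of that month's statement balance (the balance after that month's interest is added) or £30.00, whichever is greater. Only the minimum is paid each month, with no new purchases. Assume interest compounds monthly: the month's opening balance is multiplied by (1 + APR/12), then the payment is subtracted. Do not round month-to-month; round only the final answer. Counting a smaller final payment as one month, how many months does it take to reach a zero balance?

254 months

Monthly rate r = 26.8%/12 = 2.23333% = 0.0223333.
While 3.5% of the post-interest balance exceeds £30.00, each month B ← (B·(1+r))·(1 − 0.035), i.e. B shrinks by the factor (1+r)·0.965 = 0.98655.
This holds for months 1–209. Entering month 210 the balance is £838.17; 3.5% of the post-interest balance is now below £30.00, so the flat £30.00 minimum applies from here.
From month 210 a fixed £30.00 at rate r clears £838.17 in 45 more payments. Total: 209 + 45 = 254 months.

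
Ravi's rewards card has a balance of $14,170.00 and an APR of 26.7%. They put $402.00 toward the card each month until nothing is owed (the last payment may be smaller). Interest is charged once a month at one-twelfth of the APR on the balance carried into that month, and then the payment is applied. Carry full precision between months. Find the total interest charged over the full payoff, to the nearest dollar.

$13,850

Monthly rate r = 26.7%/12 = 2.225% = 0.02225.
Payoff takes n = ⌈−ln(1 − rB₀/P)/ln(1+r)⌉ = ⌈69.699⌉ = 70 payments; the last is $281.83.
Total paid = 69·$402.00 + $281.83 = $28,019.83.
Total interest = total paid − principal = $28,019.83 − $14,170.00 = $13,849.83.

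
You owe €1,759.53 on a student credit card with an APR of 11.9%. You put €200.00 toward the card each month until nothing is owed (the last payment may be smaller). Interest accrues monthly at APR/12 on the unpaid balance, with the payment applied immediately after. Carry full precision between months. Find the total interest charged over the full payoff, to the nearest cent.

Monthly rate r = 11.9%/12 = 0.991667% = 0.00991667.
Payoff takes n = ⌈−ln(1 − rB₀/P)/ln(1+r)⌉ = ⌈9.251⌉ = 10 payments; the last is €50.36.
Total paid = 9·€200.00 + €50.36 = €1,850.36.
Total interest = total paid − principal = €1,850.36 − €1,759.53 = €90.83.

€90.83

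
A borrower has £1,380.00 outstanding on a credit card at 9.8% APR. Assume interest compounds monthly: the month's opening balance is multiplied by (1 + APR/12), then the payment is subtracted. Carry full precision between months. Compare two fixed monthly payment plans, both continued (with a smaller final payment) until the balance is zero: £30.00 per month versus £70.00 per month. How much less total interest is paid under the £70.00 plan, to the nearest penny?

£226.66

Monthly rate r = 9.8%/12 = 0.816667% = 0.00816667.
At £30.00/mo: n = ⌈−ln(1 − rB₀/P)/ln(1+r)⌉ = 58 payments (last £27.53); total interest = total paid − £1,380.00 = £357.53.
At £70.00/mo: 22 payments (last £40.87); total interest £130.87.
Interest saved = £357.53 − £130.87 = £226.66.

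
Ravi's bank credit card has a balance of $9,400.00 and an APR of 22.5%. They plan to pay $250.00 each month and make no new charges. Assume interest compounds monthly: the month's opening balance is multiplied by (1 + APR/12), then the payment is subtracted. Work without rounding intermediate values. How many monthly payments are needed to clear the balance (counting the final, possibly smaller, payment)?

66 months

Monthly rate r = 22.5%/12 = 1.875% = 0.01875.
Recurrence: B ← B·(1+r) − $250.00.
Month 1: interest $176.25; balance after payment $9,326.25.
Month 2: interest $174.87; balance after payment $9,251.12.
Closed form: n = −ln(1 − rB₀/P)/ln(1+r) = −ln(0.295)/ln(1.01875) ≈ 65.717, so the balance reaches zero during payment 66.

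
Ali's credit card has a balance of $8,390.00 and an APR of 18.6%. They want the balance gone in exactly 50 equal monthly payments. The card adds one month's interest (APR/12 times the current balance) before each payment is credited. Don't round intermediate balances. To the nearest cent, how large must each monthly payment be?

Monthly rate r = 18.6%/12 = 1.55% = 0.0155.
Level-payment amortization: P = B₀·r / (1 − (1+r)^(−n)) = 8390.00·0.0155 / (1 − 1.0155^(−50)).
Denominator 1 − (1+r)^(−50) = 0.536549225.
P = 130.045 / 0.536549225 ≈ 242.37.

$242.37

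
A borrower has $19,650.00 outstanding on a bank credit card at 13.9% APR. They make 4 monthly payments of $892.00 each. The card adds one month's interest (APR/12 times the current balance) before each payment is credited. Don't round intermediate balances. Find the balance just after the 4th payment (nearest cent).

$16,945.92

Monthly rate r = 13.9%/12 = 1.15833% = 0.0115833.
Each month: B ← B·(1+r) − $892.00.
Month 1: interest $227.61; balance after payment $18,985.61.
Month 2: interest $219.92; balance after payment $18,313.53.
Month 3: interest $212.13; balance after payment $17,633.66.
Month 4: interest $204.26; balance after payment $16,945.92.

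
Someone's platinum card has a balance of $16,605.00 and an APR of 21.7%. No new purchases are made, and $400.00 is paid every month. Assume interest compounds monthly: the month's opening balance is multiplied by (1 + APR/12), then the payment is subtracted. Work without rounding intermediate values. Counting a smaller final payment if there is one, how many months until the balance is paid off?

78 payments

Monthly rate r = 21.7%/12 = 1.80833% = 0.0180833.
Recurrence: B ← B·(1+r) − $400.00.
Month 1: interest $300.27; balance after payment $16,505.27.
Month 2: interest $298.47; balance after payment $16,403.74.
Closed form: n = −ln(1 − rB₀/P)/ln(1+r) = −ln(0.24932)/ln(1.01808) ≈ 77.505, so the balance reaches zero during payment 78.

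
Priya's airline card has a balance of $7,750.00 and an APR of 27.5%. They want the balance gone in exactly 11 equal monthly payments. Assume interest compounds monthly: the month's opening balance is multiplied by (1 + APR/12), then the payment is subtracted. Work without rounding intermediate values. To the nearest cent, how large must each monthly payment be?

$805.07

Monthly rate r = 27.5%/12 = 2.29167% = 0.0229167.
Level-payment amortization: P = B₀·r / (1 − (1+r)^(−n)) = 7750.00·0.0229167 / (1 − 1.02292^(−11)).
Denominator 1 − (1+r)^(−11) = 0.220605749.
P = 177.604 / 0.220605749 ≈ 805.07.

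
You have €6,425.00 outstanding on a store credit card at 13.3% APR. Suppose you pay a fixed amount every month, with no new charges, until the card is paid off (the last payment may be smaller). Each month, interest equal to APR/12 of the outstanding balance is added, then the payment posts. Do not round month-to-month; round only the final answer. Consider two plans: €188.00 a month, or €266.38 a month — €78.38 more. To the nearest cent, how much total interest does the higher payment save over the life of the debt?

€602.50

Monthly rate r = 13.3%/12 = 1.10833% = 0.0110833.
At €188.00/mo: n = ⌈−ln(1 − rB₀/P)/ln(1+r)⌉ = 44 payments (last €36.09); total interest = total paid − €6,425.00 = €1,695.09.
At €266.38/mo: 29 payments (last €58.95); total interest €1,092.59.
Interest saved = €1,695.09 − €1,092.59 = €602.50.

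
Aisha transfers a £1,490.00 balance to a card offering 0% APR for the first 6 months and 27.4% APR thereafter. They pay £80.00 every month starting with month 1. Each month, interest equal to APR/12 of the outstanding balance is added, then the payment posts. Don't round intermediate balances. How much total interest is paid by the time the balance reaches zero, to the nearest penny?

Promo months 1–6 at r₀ = 0%/12 = 0; months 7+ at r₁ = 27.4%/12 = 0.0228333.
After month 6 (no interest yet): B = £1,490.00 − 6·£80.00 = £1,010.00.
Then at r₁ with £80.00/mo: n₂ = −ln(1 − r₁·B/P)/ln(1+r₁) ≈ 15.06 → 16 more payments.
Total paid = 21·£80.00 + £5.05 = £1,685.05; interest = £1,685.05 − £1,490.00 = £195.05.

£195.05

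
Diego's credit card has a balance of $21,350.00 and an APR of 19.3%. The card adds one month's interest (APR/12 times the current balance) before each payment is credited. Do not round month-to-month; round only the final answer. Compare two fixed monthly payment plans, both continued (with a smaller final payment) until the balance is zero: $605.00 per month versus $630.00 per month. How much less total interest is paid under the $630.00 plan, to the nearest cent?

$691.24

Monthly rate r = 19.3%/12 = 1.60833% = 0.0160833.
At $605.00/mo: n = ⌈−ln(1 − rB₀/P)/ln(1+r)⌉ = 53 payments (last $329.31); total interest = total paid − $21,350.00 = $10,439.31.
At $630.00/mo: 50 payments (last $228.07); total interest $9,748.07.
Interest saved = $10,439.31 − $9,748.07 = $691.24.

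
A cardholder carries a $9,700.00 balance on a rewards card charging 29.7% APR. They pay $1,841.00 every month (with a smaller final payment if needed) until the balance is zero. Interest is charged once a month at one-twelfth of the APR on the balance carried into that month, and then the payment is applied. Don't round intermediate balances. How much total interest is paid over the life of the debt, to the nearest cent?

$826.13

Monthly rate r = 29.7%/12 = 2.475% = 0.02475.
Payoff takes n = ⌈−ln(1 − rB₀/P)/ln(1+r)⌉ = ⌈5.715⌉ = 6 payments; the last is $1,321.13.
Total paid = 5·$1,841.00 + $1,321.13 = $10,526.13.
Total interest = total paid − principal = $10,526.13 − $9,700.00 = $826.13.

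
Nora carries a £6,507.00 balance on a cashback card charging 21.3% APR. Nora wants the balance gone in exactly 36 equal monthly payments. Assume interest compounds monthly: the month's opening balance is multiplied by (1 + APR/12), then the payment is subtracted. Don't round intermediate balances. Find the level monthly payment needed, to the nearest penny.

Monthly rate r = 21.3%/12 = 1.775% = 0.01775.
Level-payment amortization: P = B₀·r / (1 − (1+r)^(−n)) = 6507.00·0.01775 / (1 − 1.01775^(−36)).
Denominator 1 − (1+r)^(−36) = 0.469213337.
P = 115.499 / 0.469213337 ≈ 246.16.

£246.16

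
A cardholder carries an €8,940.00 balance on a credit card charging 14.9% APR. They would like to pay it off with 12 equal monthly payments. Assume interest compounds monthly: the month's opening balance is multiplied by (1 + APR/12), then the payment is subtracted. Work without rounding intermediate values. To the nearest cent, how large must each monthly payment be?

€806.49

Monthly rate r = 14.9%/12 = 1.24167% = 0.0124167.
Level-payment amortization: P = B₀·r / (1 − (1+r)^(−n)) = 8940.00·0.0124167 / (1 − 1.01242^(−12)).
Denominator 1 − (1+r)^(−12) = 0.137640072.
P = 111.005 / 0.137640072 ≈ 806.49.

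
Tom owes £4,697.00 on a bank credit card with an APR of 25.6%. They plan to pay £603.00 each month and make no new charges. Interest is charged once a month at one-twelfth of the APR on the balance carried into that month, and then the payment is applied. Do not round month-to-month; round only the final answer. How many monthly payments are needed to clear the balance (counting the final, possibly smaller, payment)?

Monthly rate r = 25.6%/12 = 2.13333% = 0.0213333.
Recurrence: B ← B·(1+r) − £603.00.
Month 1: interest £100.20; balance after payment £4,194.20.
Month 2: interest £89.48; balance after payment £3,680.68.
Closed form: n = −ln(1 − rB₀/P)/ln(1+r) = −ln(0.83383)/ln(1.02133) ≈ 8.609, so the balance reaches zero during payment 9.

9 months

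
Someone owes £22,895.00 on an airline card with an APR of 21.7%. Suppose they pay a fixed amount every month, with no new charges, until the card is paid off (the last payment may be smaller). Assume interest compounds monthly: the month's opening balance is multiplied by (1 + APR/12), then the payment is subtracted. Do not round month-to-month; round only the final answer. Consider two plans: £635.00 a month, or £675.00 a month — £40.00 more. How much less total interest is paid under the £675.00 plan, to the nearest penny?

Monthly rate r = 21.7%/12 = 1.80833% = 0.0180833.
At £635.00/mo: n = ⌈−ln(1 − rB₀/P)/ln(1+r)⌉ = 59 payments (last £570.28); total interest = total paid − £22,895.00 = £14,505.28.
At £675.00/mo: 54 payments (last £15.46); total interest £12,895.46.
Interest saved = £14,505.28 − £12,895.46 = £1,609.82.

£1,609.82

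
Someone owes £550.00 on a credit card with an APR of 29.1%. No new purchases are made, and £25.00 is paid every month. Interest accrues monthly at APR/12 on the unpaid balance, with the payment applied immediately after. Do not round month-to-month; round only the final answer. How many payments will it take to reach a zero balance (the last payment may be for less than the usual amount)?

Monthly rate r = 29.1%/12 = 2.425% = 0.02425.
Recurrence: B ← B·(1+r) − £25.00.
Month 1: interest £13.34; balance after payment £538.34.
Month 2: interest £13.05; balance after payment £526.39.
Closed form: n = −ln(1 − rB₀/P)/ln(1+r) = −ln(0.4665)/ln(1.02425) ≈ 31.823, so the balance reaches zero during payment 32.

32 payments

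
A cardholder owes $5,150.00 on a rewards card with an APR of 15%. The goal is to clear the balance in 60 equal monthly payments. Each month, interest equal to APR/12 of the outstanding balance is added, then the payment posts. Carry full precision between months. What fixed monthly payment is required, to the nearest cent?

$122.52

Monthly rate r = 15%/12 = 1.25% = 0.0125.
Level-payment amortization: P = B₀·r / (1 − (1+r)^(−n)) = 5150.00·0.0125 / (1 − 1.0125^(−60)).
Denominator 1 − (1+r)^(−60) = 0.525432397.
P = 64.375 / 0.525432397 ≈ 122.52.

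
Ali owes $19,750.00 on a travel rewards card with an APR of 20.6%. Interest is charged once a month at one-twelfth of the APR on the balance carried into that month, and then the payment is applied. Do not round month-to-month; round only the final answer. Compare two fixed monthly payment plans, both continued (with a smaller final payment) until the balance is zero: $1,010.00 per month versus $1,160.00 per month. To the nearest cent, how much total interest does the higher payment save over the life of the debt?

Monthly rate r = 20.6%/12 = 1.71667% = 0.0171667.
At $1,010.00/mo: n = ⌈−ln(1 − rB₀/P)/ln(1+r)⌉ = 25 payments (last $29.61); total interest = total paid − $19,750.00 = $4,519.61.
At $1,160.00/mo: 21 payments (last $362.17); total interest $3,812.17.
Interest saved = $4,519.61 − $3,812.17 = $707.44.

$707.44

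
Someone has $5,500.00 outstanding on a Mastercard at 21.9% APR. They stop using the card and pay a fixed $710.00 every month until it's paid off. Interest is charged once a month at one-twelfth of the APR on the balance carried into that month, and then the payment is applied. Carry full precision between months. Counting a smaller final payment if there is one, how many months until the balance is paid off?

9 months

Monthly rate r = 21.9%/12 = 1.825% = 0.01825.
Recurrence: B ← B·(1+r) − $710.00.
Month 1: interest $100.38; balance after payment $4,890.38.
Month 2: interest $89.25; balance after payment $4,269.62.
Closed form: n = −ln(1 − rB₀/P)/ln(1+r) = −ln(0.85863)/ln(1.01825) ≈ 8.428, so the balance reaches zero during payment 9.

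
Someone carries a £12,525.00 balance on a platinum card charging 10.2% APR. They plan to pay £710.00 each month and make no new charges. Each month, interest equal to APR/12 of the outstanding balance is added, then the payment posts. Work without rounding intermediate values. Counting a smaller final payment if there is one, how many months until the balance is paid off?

Monthly rate r = 10.2%/12 = 0.85% = 0.0085.
Recurrence: B ← B·(1+r) − £710.00.
Month 1: interest £106.46; balance after payment £11,921.46.
Month 2: interest £101.33; balance after payment £11,312.79.
Closed form: n = −ln(1 − rB₀/P)/ln(1+r) = −ln(0.85005)/ln(1.0085) ≈ 19.194, so the balance reaches zero during payment 20.

20 payments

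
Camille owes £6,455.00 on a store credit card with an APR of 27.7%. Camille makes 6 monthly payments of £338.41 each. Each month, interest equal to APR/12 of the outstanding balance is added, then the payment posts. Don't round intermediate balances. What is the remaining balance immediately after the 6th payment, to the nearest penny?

£5,250.92

Monthly rate r = 27.7%/12 = 2.30833% = 0.0230833.
Each month: B ← B·(1+r) − £338.41.
Month 1: interest £149.00; balance after payment £6,265.59.
Month 2: interest £144.63; balance after payment £6,071.81.
Month 3: interest £140.16; balance after payment £5,873.56.
Month 4: interest £135.58; balance after payment £5,670.73.
Month 5: interest £130.90; balance after payment £5,463.22.
Month 6: interest £126.11; balance after payment £5,250.92.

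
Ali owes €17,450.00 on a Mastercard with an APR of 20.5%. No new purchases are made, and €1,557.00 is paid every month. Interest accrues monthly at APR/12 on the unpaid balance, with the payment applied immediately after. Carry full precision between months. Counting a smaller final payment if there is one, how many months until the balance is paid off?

13 months

Monthly rate r = 20.5%/12 = 1.70833% = 0.0170833.
Recurrence: B ← B·(1+r) − €1,557.00.
Month 1: interest €298.10; balance after payment €16,191.10.
Month 2: interest €276.60; balance after payment €14,910.70.
Closed form: n = −ln(1 − rB₀/P)/ln(1+r) = −ln(0.80854)/ln(1.01708) ≈ 12.547, so the balance reaches zero during payment 13.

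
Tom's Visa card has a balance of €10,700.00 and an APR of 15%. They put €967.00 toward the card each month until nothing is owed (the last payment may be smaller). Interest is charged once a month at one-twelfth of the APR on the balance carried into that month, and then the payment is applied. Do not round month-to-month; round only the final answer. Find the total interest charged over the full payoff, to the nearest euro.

€888

Monthly rate r = 15%/12 = 1.25% = 0.0125.
Payoff takes n = ⌈−ln(1 − rB₀/P)/ln(1+r)⌉ = ⌈11.983⌉ = 12 payments; the last is €951.10.
Total paid = 11·€967.00 + €951.10 = €11,588.10.
Total interest = total paid − principal = €11,588.10 − €10,700.00 = €888.10.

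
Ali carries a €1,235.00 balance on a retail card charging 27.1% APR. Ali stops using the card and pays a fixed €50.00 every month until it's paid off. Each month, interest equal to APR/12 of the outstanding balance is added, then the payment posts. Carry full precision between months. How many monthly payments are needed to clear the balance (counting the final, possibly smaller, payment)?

Monthly rate r = 27.1%/12 = 2.25833% = 0.0225833.
Recurrence: B ← B·(1+r) − €50.00.
Month 1: interest €27.89; balance after payment €1,212.89.
Month 2: interest €27.39; balance after payment €1,190.28.
Closed form: n = −ln(1 − rB₀/P)/ln(1+r) = −ln(0.44219)/ln(1.02258) ≈ 36.540, so the balance reaches zero during payment 37.

37 payments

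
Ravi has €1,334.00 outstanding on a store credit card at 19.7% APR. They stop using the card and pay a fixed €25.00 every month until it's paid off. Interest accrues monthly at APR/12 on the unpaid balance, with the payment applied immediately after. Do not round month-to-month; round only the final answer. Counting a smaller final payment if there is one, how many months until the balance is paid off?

Monthly rate r = 19.7%/12 = 1.64167% = 0.0164167.
Recurrence: B ← B·(1+r) − €25.00.
Month 1: interest €21.90; balance after payment €1,330.90.
Month 2: interest €21.85; balance after payment €1,327.75.
Closed form: n = −ln(1 − rB₀/P)/ln(1+r) = −ln(0.12401)/ln(1.01642) ≈ 128.193, so the balance reaches zero during payment 129.

129 payments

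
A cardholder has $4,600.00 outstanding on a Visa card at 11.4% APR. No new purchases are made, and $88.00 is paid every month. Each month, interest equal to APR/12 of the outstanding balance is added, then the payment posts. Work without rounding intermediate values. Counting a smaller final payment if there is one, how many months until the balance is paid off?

73 payments

Monthly rate r = 11.4%/12 = 0.95% = 0.0095.
Recurrence: B ← B·(1+r) − $88.00.
Month 1: interest $43.70; balance after payment $4,555.70.
Month 2: interest $43.28; balance after payment $4,510.98.
Closed form: n = −ln(1 − rB₀/P)/ln(1+r) = −ln(0.50341)/ln(1.0095) ≈ 72.590, so the balance reaches zero during payment 73.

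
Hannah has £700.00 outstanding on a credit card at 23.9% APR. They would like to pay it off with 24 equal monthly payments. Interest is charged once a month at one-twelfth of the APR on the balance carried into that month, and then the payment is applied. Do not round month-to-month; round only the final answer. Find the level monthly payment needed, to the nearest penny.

£36.97

Monthly rate r = 23.9%/12 = 1.99167% = 0.0199167.
Level-payment amortization: P = B₀·r / (1 − (1+r)^(−n)) = 700.00·0.0199167 / (1 − 1.01992^(−24)).
Denominator 1 − (1+r)^(−24) = 0.377058204.
P = 13.9417 / 0.377058204 ≈ 36.97.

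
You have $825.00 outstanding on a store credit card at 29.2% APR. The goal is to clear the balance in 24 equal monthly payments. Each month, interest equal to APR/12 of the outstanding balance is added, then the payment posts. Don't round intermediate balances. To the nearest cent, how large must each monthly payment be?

$45.79

Monthly rate r = 29.2%/12 = 2.43333% = 0.0243333.
Level-payment amortization: P = B₀·r / (1 − (1+r)^(−n)) = 825.00·0.0243333 / (1 − 1.02433^(−24)).
Denominator 1 − (1+r)^(−24) = 0.438423835.
P = 20.075 / 0.438423835 ≈ 45.79.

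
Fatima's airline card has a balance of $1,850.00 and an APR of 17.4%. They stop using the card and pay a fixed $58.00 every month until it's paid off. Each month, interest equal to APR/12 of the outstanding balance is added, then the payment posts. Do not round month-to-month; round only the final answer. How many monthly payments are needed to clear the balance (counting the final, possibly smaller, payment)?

Monthly rate r = 17.4%/12 = 1.45% = 0.0145.
Recurrence: B ← B·(1+r) − $58.00.
Month 1: interest $26.82; balance after payment $1,818.83.
Month 2: interest $26.37; balance after payment $1,787.20.
Closed form: n = −ln(1 − rB₀/P)/ln(1+r) = −ln(0.5375)/ln(1.0145) ≈ 43.125, so the balance reaches zero during payment 44.

44 payments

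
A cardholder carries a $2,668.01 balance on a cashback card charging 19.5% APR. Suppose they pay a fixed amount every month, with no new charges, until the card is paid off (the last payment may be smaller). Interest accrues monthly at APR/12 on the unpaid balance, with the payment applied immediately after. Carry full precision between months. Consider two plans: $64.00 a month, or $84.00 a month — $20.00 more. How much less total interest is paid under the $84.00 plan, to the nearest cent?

Monthly rate r = 19.5%/12 = 1.625% = 0.01625.
At $64.00/mo: n = ⌈−ln(1 − rB₀/P)/ln(1+r)⌉ = 71 payments (last $12.23); total interest = total paid − $2,668.01 = $1,824.22.
At $84.00/mo: 46 payments (last $3.01); total interest $1,115.00.
Interest saved = $1,824.22 − $1,115.00 = $709.22.

$709.22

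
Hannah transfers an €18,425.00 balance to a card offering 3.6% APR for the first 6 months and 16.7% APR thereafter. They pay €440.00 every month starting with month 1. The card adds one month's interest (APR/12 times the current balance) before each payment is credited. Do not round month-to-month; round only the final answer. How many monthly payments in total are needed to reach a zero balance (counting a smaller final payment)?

Promo months 1–6 at r₀ = 3.6%/12 = 0.003; months 7+ at r₁ = 16.7%/12 = 0.0139167.
After month 6: iterate B ← B·(1+r₀) − €440.00 for 6 months → €16,099.27.
Then at r₁ with €440.00/mo: n₂ = −ln(1 − r₁·B/P)/ln(1+r₁) ≈ 51.50 → 52 more payments.

58 payments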